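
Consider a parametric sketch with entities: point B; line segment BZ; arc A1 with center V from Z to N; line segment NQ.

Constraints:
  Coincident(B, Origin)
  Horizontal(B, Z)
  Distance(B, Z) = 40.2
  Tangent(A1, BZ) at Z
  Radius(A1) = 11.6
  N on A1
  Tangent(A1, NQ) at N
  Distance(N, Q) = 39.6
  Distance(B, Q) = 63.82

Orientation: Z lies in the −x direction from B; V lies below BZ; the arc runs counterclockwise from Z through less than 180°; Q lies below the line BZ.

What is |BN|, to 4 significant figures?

53.39

Checks: |VN| = 11.60 ✓; ∠(VN, NQ) = 90.00° ✓; |NQ| = 39.60 ✓; |BQ| = 63.82 ✓.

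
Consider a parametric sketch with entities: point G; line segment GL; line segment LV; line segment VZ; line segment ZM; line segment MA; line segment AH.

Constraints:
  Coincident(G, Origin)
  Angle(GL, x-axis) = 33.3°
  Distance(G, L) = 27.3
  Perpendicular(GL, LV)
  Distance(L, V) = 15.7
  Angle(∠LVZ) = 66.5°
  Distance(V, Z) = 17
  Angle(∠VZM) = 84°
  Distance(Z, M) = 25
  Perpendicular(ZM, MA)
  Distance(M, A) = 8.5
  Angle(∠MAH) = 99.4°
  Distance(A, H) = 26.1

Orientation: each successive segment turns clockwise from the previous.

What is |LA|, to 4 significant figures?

9.582

G is at the origin; GL runs at 33.3° with length 27.3, so L = (22.82, 14.99). GL ⟂ LV, so LV runs at -56.70°; with |LV| = 15.7, V = (31.44, 1.866). ∠LVZ = 66.5° gives VZ at -170.2° from the x-axis; with |VZ| = 17.0, Z = (14.69, -1.027). ∠VZM = 84.0° gives ZM at 93.80° from the x-axis; with |ZM| = 25.0, M = (13.03, 23.92). ZM ⟂ MA, so MA runs at 3.800°; with |MA| = 8.5, A = (21.51, 24.48). Then |LA| = |A − L| = 9.582.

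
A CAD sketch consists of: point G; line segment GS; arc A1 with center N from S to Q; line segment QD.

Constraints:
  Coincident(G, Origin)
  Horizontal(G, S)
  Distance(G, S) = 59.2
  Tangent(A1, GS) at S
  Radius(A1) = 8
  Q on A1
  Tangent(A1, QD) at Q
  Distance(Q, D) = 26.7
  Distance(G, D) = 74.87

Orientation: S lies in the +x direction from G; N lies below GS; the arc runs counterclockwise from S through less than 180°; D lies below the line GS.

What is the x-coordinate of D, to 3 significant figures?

66.2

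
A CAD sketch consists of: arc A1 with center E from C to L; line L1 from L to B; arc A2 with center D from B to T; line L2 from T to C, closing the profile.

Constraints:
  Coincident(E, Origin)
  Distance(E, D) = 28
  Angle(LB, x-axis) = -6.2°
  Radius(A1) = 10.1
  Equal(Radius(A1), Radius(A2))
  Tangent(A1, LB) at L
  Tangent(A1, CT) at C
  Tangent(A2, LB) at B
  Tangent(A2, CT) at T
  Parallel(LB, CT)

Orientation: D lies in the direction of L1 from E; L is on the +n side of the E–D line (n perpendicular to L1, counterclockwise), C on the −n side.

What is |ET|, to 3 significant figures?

29.8

The slot axis is L1's direction at -6.2°, so u = (cos -6.2°, sin -6.2°) = (0.994, -0.108) and n = (−sin -6.2°, cos -6.2°) = (0.108, 0.994). E is at the origin and D lies 28.0 along u from E, so D = 28.0·u = (27.8, -3.02). Tangency of A1 to both parallel lines with radius 10.1 puts L and C at E ± 10.1·n: L = (1.09, 10.0), C = (-1.09, -10.0). Equal radii place B and T the same way about D: B = D + 10.1·n = (28.9, 7.02), T = D − 10.1·n = (26.7, -13.1). Then |ET| = |T − E| = 29.8.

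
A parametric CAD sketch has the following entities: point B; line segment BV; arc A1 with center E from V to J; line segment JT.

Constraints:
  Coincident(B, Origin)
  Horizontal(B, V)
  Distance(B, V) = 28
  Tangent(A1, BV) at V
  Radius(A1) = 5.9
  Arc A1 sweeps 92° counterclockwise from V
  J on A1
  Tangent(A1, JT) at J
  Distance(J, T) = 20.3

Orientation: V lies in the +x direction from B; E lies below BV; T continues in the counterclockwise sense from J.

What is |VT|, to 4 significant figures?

26.90

B is at the origin; BV is horizontal with |BV| = 28.0 and V on the +x side, so V = (28.00, 0.000). Tangency of A1 to BV means the radius EV is perpendicular to BV, so E = V + (0, -5.9) = (28.00, -5.900). On A1, V sits at bearing 90° from E; a 92° counterclockwise sweep puts J at bearing 182°, so J = E + 5.9·(cos 182°, sin 182°) = (22.10, -6.106). A1 meets JT tangentially, so EJ is at right angles to JT, so JT runs along (−sin 182°, cos 182°); with |JT| = 20.3, T = (22.81, -26.39). Then |VT| = |T − V| = 26.90.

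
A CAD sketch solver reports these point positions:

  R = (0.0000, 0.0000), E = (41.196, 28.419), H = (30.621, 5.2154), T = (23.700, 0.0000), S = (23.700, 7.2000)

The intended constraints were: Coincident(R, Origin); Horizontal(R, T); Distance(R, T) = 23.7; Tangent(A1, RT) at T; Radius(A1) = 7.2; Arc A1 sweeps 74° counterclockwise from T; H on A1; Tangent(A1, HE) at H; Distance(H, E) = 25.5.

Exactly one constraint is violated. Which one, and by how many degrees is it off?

Tangent(A1, HE) at H — off by 8.50°.

R = (0.00, 0.00) ✓; R.y = 0.00, T.y = 0.00 ✓; |RT| = 23.70 ✓; ∠(ST, TR) = 90.00° ✓; |ST| = 7.200 ✓; bearing(S→H) − bearing(S→T) = 74.00° ✓; |SH| = 7.200 ✓; ∠(SH, HE) = 98.50° ✗; |HE| = 25.50 ✓.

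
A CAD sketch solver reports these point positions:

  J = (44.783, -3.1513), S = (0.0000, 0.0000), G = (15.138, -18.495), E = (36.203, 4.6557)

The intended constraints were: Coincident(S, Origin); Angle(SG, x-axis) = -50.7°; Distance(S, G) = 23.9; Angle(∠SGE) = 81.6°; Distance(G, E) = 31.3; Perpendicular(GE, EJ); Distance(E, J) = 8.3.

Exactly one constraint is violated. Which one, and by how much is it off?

Distance(E, J) = 8.3 — off by 3.30.

S = (0.00, 0.00) ✓; SG at -50.70° ✓; |SG| = 23.90 ✓; ∠SGE = 81.60° ✓; |GE| = 31.30 ✓; ∠(GE, EJ) = 90.00° ✓; |EJ| = 11.60 ✗.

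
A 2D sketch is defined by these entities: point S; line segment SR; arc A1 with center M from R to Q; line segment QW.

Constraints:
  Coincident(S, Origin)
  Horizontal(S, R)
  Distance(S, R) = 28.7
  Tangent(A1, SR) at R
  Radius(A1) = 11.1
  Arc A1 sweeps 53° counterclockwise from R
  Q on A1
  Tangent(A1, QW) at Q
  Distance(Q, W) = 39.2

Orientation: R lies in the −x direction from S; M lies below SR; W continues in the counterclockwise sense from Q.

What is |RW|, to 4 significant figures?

48.27

S is at the origin; S and R share the same y with |SR| = 28.7 and R on the −x side, so R = (-28.70, 0.000). The tangent condition forces MR to be normal to SR, so M = R + (0, -11.1) = (-28.70, -11.10). On A1, R sits at bearing 90° from M; a 53° counterclockwise sweep puts Q at bearing 143°, so Q = M + 11.1·(cos 143°, sin 143°) = (-37.56, -4.420). Tangency of A1 to QW means the radius MQ is perpendicular to QW, so QW runs along (−sin 143°, cos 143°); with |QW| = 39.2, W = (-61.16, -35.73). Then |RW| = |W − R| = 48.27.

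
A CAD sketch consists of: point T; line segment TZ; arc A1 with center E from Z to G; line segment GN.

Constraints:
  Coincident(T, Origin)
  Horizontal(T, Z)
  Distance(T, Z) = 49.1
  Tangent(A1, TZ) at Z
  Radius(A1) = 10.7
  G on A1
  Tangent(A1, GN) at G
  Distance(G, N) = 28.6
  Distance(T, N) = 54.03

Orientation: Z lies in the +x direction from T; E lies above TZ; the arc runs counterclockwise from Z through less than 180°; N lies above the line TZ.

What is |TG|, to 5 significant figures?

59.710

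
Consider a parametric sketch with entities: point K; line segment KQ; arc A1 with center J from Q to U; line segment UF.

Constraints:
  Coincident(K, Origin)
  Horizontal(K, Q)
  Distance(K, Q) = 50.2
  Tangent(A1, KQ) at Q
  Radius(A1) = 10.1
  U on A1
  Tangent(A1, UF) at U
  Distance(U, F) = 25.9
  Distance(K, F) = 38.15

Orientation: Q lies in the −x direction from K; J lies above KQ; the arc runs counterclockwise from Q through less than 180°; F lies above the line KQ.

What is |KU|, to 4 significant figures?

41.98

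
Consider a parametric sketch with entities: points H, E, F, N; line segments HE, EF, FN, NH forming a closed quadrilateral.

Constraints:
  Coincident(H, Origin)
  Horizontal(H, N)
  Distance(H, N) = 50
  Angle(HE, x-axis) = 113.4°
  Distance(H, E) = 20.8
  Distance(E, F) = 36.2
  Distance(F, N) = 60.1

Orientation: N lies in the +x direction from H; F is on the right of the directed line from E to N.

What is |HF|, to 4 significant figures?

18.72

Checks: |EF| = 36.20 ✓; |FN| = 60.10 ✓.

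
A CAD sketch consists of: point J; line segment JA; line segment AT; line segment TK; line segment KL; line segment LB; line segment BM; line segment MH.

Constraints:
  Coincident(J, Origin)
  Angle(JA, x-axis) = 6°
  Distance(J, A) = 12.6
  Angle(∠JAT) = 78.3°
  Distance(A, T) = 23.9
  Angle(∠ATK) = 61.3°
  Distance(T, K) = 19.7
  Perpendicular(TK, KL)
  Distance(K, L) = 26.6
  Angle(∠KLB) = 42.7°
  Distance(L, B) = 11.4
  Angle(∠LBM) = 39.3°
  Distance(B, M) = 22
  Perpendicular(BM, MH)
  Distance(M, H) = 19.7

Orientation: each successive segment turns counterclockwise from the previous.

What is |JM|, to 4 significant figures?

15.26

J is at the origin; JA runs at 6.0° with length 12.6, so A = (12.53, 1.317). ∠JAT = 78.3° gives AT at 107.7° from the x-axis; with |AT| = 23.9, T = (5.265, 24.09). ∠ATK = 61.3° gives TK at -133.6° from the x-axis; with |TK| = 19.7, K = (-8.321, 9.819). TK is perpendicular to KL, so KL runs at -43.60°; with |KL| = 26.6, L = (10.94, -8.524). ∠KLB = 42.7° gives LB at 93.70° from the x-axis; with |LB| = 11.4, B = (10.21, 2.852). ∠LBM = 39.3° gives BM at -125.6° from the x-axis; with |BM| = 22.0, M = (-2.600, -15.04). Then |JM| = |M − J| = 15.26.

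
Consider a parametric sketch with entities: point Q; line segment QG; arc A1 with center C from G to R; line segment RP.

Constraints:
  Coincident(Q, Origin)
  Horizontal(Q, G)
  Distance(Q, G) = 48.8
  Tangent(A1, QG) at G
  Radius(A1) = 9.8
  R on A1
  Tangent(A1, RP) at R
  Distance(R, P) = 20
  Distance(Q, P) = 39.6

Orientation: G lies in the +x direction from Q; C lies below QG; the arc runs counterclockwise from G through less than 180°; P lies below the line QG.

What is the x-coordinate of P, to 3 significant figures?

31.6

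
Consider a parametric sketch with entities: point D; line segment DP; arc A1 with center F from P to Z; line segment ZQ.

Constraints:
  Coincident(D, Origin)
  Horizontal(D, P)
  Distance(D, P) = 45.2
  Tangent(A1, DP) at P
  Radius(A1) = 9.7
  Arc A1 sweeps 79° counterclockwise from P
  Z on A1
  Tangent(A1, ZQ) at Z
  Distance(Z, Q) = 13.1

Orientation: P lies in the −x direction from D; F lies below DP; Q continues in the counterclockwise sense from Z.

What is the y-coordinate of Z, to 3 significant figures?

-7.85

Since A1 is tangent to DP there, FP ⟂ DP, so F = P + (0, -9.7) = (-45.2, -9.70). On A1, P sits at bearing 90° from F; a 79° counterclockwise sweep puts Z at bearing 169°, so Z = F + 9.7·(cos 169°, sin 169°) = (-54.7, -7.85). So Z.y = -7.85.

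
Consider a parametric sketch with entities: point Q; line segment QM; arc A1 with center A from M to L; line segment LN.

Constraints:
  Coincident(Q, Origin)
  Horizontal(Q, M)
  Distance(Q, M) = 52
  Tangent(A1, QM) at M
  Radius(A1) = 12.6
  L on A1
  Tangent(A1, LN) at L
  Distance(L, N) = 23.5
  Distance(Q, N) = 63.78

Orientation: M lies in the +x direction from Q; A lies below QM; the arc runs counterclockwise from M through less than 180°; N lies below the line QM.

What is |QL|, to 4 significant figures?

44.29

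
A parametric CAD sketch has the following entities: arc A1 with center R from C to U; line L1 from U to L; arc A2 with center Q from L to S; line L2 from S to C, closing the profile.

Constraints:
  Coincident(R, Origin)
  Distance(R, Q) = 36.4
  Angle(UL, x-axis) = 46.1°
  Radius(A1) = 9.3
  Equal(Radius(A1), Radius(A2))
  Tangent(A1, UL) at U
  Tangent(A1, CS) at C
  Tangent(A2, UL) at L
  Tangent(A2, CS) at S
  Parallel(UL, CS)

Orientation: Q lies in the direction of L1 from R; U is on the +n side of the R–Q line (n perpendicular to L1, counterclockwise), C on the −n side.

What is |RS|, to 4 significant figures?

37.57

The slot axis is L1's direction at 46.1°, so u = (cos 46.1°, sin 46.1°) = (0.6934, 0.7206) and n = (−sin 46.1°, cos 46.1°) = (-0.7206, 0.6934). R is at the origin and Q lies 36.4 along u from R, so Q = 36.4·u = (25.24, 26.23). Tangency of A1 to both parallel lines with radius 9.3 puts U and C at R ± 9.3·n: U = (-6.701, 6.449), C = (6.701, -6.449). Equal radii place L and S the same way about Q: L = Q + 9.3·n = (18.54, 32.68), S = Q − 9.3·n = (31.94, 19.78). Then |RS| = |S − R| = 37.57.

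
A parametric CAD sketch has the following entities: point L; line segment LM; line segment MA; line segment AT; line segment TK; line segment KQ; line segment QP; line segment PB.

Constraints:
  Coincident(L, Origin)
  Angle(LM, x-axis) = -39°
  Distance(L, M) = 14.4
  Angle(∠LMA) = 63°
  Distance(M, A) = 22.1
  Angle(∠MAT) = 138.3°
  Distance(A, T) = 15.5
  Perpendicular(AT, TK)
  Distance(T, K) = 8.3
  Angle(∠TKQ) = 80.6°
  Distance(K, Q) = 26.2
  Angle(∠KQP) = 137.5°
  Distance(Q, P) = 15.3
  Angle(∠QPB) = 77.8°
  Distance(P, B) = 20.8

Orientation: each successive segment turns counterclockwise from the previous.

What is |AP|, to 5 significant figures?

21.352

L is at the origin; LM runs at -39.0° with length 14.4, so M = (11.191, -9.0622). ∠LMA = 63.0° gives MA at 78.000° from the x-axis; with |MA| = 22.1, A = (15.786, 12.555). ∠MAT = 138.3° gives AT at 119.70° from the x-axis; with |AT| = 15.5, T = (8.1061, 26.019). The perpendicularity gives TK at right angles to AT, so TK runs at -150.30°; with |TK| = 8.3, K = (0.89650, 21.906). ∠TKQ = 80.6° gives KQ at -50.900° from the x-axis; with |KQ| = 26.2, Q = (17.420, 1.5739). ∠KQP = 137.5° gives QP at -8.4000° from the x-axis; with |QP| = 15.3, P = (32.556, -0.66116). Then |AP| = |P − A| = 21.352.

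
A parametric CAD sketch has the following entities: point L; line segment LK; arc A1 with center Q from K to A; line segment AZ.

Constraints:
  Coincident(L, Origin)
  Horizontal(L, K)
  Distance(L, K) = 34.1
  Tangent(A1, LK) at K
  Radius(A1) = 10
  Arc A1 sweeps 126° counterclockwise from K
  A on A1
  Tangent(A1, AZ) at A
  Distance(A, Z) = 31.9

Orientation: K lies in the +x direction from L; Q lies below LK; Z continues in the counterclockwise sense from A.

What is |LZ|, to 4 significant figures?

61.16

L is at the origin; LK is horizontal with |LK| = 34.1 and K on the +x side, so K = (34.10, 0.000). The tangent condition forces QK to be normal to LK, so Q = K + (0, -10) = (34.10, -10.00). On A1, K sits at bearing 90° from Q; a 126° counterclockwise sweep puts A at bearing 216°, so A = Q + 10.0·(cos 216°, sin 216°) = (26.01, -15.88). A1 meets AZ tangentially, so QA is at right angles to AZ, so AZ runs along (−sin 216°, cos 216°); with |AZ| = 31.9, Z = (44.76, -41.69). Then |LZ| = |Z − L| = 61.16.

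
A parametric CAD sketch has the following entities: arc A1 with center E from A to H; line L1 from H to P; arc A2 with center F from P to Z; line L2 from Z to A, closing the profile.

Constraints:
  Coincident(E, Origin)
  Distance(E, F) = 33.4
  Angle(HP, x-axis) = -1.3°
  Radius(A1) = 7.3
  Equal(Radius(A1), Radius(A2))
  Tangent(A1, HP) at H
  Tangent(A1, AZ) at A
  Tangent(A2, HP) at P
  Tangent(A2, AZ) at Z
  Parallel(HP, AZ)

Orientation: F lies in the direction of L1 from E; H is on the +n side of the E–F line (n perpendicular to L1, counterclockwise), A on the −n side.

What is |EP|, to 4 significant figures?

34.19

Tangency of A1 to both parallel lines with radius 7.3 puts H and A at E ± 7.3·n: H = (0.1656, 7.298), A = (-0.1656, -7.298). Equal radii place P and Z the same way about F: P = F + 7.3·n = (33.56, 6.540), Z = F − 7.3·n = (33.23, -8.056). Then |EP| = |P − E| = 34.19.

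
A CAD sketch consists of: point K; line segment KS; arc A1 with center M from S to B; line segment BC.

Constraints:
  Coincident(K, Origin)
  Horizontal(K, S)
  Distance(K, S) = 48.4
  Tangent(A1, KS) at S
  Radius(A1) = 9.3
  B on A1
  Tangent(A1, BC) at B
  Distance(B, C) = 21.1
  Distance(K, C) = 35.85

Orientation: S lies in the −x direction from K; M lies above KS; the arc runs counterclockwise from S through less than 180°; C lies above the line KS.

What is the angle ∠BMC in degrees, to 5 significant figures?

66.214°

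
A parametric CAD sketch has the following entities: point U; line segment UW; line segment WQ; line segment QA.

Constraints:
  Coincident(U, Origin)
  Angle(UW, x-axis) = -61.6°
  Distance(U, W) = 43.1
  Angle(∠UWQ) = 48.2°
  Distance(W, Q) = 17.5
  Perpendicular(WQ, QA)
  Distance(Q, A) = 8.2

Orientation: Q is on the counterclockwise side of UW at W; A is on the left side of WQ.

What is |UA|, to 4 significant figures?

26.43

U is at the origin; UW runs at -61.6° with length 43.1, so W = 43.1·(cos -61.6°, sin -61.6°) = (20.50, -37.91). ∠UWQ = 48.2°, so WQ runs at -61.6° + (180° − 48.2°) = 70.20° from the x-axis; with |WQ| = 17.5, Q = W + 17.5·(cos 70.20°, sin 70.20°) = (26.43, -21.45). The perpendicularity gives QA at right angles to WQ; with |QA| = 8.2 on the left of WQ, A = Q + 8.2·(-0.9409, 0.3387) = (18.71, -18.67). Then |UA| = |A − U| = 26.43.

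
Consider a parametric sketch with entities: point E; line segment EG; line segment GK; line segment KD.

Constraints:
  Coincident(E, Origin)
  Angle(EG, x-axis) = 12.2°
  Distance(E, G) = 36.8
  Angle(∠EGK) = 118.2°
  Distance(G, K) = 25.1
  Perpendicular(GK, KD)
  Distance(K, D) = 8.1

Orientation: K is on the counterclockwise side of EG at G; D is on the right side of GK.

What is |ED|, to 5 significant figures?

58.722

E is at the origin; EG runs at 12.2° with length 36.8, so G = 36.8·(cos 12.2°, sin 12.2°) = (35.969, 7.7768). ∠EGK = 118.2°, so GK runs at 12.2° + (180° − 118.2°) = 74.000° from the x-axis; with |GK| = 25.1, K = G + 25.1·(cos 74.000°, sin 74.000°) = (42.887, 31.904). GK ⟂ KD; with |KD| = 8.1 on the right of GK, D = K + 8.1·(0.96126, -0.27564) = (50.674, 29.672). Then |ED| = |D − E| = 58.722.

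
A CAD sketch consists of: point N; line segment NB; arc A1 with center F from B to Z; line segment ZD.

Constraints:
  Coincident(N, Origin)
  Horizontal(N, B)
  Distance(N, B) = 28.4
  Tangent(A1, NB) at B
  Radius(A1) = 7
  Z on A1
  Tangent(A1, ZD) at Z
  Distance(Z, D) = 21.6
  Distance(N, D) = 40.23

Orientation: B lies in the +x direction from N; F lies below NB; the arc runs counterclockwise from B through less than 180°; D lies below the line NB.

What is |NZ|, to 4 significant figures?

23.35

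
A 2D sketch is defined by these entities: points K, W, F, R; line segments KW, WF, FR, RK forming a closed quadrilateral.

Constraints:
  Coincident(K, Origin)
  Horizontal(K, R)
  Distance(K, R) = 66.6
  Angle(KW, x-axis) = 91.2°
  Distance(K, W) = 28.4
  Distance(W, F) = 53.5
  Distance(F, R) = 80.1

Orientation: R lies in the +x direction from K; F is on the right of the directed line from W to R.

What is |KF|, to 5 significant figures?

26.192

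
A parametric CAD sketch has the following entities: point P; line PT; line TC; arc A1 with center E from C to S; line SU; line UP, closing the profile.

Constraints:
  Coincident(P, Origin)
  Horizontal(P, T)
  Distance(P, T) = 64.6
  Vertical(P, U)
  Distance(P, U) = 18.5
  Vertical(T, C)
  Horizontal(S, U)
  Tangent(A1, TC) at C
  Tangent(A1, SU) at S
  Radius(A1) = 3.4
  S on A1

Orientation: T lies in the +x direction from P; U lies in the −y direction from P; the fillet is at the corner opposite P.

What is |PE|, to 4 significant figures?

63.04

P and U share the same x with |PU| = 18.5 and U on the −y side, so U = (0.000, -18.50). The virtual corner opposite P is at (64.60, -18.50). A1 meets TC tangentially, so EC is at right angles to TC and A1 meets SU tangentially, so ES is at right angles to SU, with radius 3.4, so the center E sits 3.4 in from both sides at E = (61.20, -15.10). Then |PE| = |E − P| = 63.04.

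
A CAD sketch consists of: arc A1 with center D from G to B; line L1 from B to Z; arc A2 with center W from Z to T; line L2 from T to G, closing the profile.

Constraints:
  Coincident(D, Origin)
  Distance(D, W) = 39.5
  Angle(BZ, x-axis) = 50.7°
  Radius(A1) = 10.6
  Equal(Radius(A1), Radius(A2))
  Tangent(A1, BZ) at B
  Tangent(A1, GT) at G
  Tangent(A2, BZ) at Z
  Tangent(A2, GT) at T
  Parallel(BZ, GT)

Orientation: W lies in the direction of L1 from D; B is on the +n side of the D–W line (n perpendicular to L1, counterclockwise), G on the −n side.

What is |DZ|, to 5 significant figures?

40.898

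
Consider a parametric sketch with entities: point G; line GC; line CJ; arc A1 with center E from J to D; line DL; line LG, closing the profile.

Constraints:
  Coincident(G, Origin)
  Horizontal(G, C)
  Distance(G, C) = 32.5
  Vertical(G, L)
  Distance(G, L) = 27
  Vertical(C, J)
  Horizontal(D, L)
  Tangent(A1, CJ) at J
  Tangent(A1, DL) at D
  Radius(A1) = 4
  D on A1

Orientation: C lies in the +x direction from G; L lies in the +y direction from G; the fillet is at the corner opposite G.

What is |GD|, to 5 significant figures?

39.259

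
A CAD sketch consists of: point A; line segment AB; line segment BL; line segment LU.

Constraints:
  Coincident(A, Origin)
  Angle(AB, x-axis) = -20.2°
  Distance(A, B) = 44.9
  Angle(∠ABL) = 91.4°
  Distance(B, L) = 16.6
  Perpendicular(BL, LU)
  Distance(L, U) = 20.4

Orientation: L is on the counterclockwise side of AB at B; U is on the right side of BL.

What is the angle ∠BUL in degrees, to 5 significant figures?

39.136°

∠ABL = 91.4°, so BL runs at -20.2° + (180° − 91.4°) = 68.400° from the x-axis; with |BL| = 16.6, L = B + 16.6·(cos 68.400°, sin 68.400°) = (48.249, -0.069599). The perpendicularity gives LU at right angles to BL; with |LU| = 20.4 on the right of BL, U = L + 20.4·(0.92978, -0.36812) = (67.217, -7.5793). Then cos ∠BUL = UB·UL / (|UB||UL|), giving 39.136°.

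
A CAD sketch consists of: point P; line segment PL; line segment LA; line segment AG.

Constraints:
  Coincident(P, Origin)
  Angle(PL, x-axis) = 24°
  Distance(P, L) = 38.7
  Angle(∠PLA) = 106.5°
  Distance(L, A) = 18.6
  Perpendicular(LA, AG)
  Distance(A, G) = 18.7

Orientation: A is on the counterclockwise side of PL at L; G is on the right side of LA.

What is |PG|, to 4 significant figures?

63.17

P is at the origin; PL runs at 24.0° with length 38.7, so L = 38.7·(cos 24.0°, sin 24.0°) = (35.35, 15.74). ∠PLA = 106.5°, so LA runs at 24.0° + (180° − 106.5°) = 97.50° from the x-axis; with |LA| = 18.6, A = L + 18.6·(cos 97.50°, sin 97.50°) = (32.93, 34.18). LA ⟂ AG; with |AG| = 18.7 on the right of LA, G = A + 18.7·(0.9914, 0.1305) = (51.47, 36.62). Then |PG| = |G − P| = 63.17.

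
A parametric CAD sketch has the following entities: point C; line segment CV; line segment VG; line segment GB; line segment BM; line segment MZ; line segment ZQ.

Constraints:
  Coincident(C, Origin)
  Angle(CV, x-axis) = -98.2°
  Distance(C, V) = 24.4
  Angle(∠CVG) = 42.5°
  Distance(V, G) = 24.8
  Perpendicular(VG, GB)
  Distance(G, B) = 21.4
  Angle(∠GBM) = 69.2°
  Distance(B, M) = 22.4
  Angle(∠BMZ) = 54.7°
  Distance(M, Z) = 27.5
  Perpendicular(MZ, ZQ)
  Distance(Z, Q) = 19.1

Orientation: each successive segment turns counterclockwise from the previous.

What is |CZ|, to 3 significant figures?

20.3

∠GBM = 69.2° gives BM at -120° from the x-axis; with |BM| = 22.4, M = (-9.01, -11.3). ∠BMZ = 54.7° gives MZ at 5.40° from the x-axis; with |MZ| = 27.5, Z = (18.4, -8.71). Then |CZ| = |Z − C| = 20.3.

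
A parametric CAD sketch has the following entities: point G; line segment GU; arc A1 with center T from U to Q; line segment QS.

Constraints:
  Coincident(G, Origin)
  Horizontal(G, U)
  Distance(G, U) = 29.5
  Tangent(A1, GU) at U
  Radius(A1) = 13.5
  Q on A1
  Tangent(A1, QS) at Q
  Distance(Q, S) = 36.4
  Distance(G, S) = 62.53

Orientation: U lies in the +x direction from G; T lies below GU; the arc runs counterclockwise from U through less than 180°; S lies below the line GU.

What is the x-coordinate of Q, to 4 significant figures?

17.60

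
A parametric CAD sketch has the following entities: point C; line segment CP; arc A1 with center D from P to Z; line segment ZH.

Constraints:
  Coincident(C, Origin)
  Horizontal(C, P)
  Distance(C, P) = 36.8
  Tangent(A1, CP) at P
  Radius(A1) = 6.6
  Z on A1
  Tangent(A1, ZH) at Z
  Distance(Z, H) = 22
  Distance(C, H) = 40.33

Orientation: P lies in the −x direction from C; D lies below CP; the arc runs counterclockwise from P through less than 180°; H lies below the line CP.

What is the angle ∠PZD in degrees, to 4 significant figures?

26.56°

Checks: C.y = 0.00, P.y = 0.00 ✓; |DZ| = 6.600 ✓; ∠(DZ, ZH) = 90.00° ✓; |ZH| = 22.00 ✓; |CH| = 40.33 ✓.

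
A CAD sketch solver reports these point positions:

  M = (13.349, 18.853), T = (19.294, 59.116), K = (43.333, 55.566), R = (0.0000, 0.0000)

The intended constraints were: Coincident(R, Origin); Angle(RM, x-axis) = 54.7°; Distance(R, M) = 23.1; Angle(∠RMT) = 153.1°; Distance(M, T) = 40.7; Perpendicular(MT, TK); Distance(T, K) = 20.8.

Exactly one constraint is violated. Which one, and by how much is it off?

Distance(T, K) = 20.8 — off by 3.50.

R = (0.00, 0.00) ✓; RM at 54.70° ✓; |RM| = 23.10 ✓; ∠RMT = 153.1° ✓; |MT| = 40.70 ✓; ∠(MT, TK) = 90.00° ✓; |TK| = 24.30 ✗.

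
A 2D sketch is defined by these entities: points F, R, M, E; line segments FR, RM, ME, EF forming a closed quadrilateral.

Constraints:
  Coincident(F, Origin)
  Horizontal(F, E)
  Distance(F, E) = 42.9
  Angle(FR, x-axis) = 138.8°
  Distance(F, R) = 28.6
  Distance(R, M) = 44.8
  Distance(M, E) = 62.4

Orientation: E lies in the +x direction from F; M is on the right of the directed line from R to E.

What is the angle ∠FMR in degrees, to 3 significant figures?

38.6°

F is at the origin; F and E share the same y with |FE| = 42.9 and E in +x, so E = (42.9, 0). FR runs at 138.8° with |FR| = 28.6, so R = (-21.5, 18.8). M is determined by |RM| = 44.8 and |ME| = 62.4 together: it lies at the intersection of circle(R, 44.8) and circle(E, 62.4). With |RE| = 67.1, the foot of the radical line on RE is 19.5 from R and the perpendicular offset is √(44.8² − 19.5²) = 40.3. Taking the right-of-RE solution: M = (-14.1, -25.3).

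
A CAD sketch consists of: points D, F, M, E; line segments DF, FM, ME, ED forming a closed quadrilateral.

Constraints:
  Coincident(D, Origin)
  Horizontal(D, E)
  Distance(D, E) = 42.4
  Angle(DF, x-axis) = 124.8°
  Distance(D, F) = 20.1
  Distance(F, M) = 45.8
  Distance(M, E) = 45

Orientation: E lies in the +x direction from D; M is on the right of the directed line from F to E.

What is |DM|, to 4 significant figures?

26.58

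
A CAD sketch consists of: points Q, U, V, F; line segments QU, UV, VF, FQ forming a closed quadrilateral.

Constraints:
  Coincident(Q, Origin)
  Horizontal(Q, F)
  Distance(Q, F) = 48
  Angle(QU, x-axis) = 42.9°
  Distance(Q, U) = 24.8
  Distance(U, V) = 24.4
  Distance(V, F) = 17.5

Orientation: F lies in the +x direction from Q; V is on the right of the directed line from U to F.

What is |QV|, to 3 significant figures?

31.2

Q is at the origin; QF is horizontal with |QF| = 48.0 and F in +x, so F = (48.0, 0). QU runs at 42.9° with |QU| = 24.8, so U = (18.2, 16.9). V is determined by |UV| = 24.4 and |VF| = 17.5 together: it lies at the intersection of circle(U, 24.4) and circle(F, 17.5). With |UF| = 34.3, the foot of the radical line on UF is 21.4 from U and the perpendicular offset is √(24.4² − 21.4²) = 11.8. Taking the right-of-UF solution: V = (30.9, -3.91).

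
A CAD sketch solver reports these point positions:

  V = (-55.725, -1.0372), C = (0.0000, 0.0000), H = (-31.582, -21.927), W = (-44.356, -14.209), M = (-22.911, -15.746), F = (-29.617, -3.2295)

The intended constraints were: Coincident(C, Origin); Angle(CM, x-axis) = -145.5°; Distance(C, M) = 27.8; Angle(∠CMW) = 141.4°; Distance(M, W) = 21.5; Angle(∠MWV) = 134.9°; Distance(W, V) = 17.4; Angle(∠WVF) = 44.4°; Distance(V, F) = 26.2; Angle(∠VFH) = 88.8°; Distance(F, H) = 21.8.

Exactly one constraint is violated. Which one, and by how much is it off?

Distance(F, H) = 21.8 — off by 3.00.

C = (0.00, 0.00) ✓; CM at -145.5° ✓; |CM| = 27.80 ✓; ∠CMW = 141.4° ✓; |MW| = 21.50 ✓; ∠MWV = 134.9° ✓; |WV| = 17.40 ✓; ∠WVF = 44.40° ✓; |VF| = 26.20 ✓; ∠VFH = 88.80° ✓; |FH| = 18.80 ✗.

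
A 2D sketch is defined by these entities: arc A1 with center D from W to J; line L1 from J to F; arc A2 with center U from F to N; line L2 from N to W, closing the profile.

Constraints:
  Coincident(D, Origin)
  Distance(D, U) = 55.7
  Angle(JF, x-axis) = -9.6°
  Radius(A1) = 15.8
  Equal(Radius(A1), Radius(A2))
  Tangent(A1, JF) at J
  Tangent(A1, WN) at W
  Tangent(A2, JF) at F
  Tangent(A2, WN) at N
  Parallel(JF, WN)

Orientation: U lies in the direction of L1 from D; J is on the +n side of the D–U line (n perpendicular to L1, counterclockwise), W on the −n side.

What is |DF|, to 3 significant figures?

57.9

The slot axis is L1's direction at -9.6°, so u = (cos -9.6°, sin -9.6°) = (0.986, -0.167) and n = (−sin -9.6°, cos -9.6°) = (0.167, 0.986). D is at the origin and U lies 55.7 along u from D, so U = 55.7·u = (54.9, -9.29). Tangency of A1 to both parallel lines with radius 15.8 puts J and W at D ± 15.8·n: J = (2.63, 15.6), W = (-2.63, -15.6). Equal radii place F and N the same way about U: F = U + 15.8·n = (57.6, 6.29), N = U − 15.8·n = (52.3, -24.9). Then |DF| = |F − D| = 57.9.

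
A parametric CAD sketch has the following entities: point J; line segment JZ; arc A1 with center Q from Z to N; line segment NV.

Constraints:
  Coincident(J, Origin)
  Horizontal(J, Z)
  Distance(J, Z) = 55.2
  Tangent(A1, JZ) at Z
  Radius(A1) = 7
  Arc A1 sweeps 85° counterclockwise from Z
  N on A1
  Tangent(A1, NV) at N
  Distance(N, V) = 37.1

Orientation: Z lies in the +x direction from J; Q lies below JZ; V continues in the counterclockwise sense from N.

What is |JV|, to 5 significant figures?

62.478

On A1, Z sits at bearing 90° from Q; an 85° counterclockwise sweep puts N at bearing 175°, so N = Q + 7.0·(cos 175°, sin 175°) = (48.227, -6.3899). Since A1 is tangent to NV there, QN ⟂ NV, so NV runs along (−sin 175°, cos 175°); with |NV| = 37.1, V = (44.993, -43.349). Then |JV| = |V − J| = 62.478.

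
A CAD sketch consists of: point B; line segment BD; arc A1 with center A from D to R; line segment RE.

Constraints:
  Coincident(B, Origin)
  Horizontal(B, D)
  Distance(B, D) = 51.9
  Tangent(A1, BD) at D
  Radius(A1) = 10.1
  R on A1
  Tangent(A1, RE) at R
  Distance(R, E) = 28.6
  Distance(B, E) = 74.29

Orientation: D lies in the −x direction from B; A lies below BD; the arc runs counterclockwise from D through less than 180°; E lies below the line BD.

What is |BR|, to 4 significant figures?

62.69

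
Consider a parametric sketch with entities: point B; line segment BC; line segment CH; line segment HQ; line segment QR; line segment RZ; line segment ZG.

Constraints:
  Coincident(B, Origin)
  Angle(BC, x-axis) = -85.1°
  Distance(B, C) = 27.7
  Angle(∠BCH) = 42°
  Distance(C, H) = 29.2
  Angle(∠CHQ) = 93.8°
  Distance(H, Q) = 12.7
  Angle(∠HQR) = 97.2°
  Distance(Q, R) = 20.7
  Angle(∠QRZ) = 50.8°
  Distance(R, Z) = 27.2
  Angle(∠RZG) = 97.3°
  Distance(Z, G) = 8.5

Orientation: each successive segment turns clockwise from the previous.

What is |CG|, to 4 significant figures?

30.82

∠QRZ = 50.8° gives RZ at -161.3° from the x-axis; with |RZ| = 27.2, Z = (-19.14, -17.54). ∠RZG = 97.3° gives ZG at 116.0° from the x-axis; with |ZG| = 8.5, G = (-22.87, -9.900). Then |CG| = |G − C| = 30.82.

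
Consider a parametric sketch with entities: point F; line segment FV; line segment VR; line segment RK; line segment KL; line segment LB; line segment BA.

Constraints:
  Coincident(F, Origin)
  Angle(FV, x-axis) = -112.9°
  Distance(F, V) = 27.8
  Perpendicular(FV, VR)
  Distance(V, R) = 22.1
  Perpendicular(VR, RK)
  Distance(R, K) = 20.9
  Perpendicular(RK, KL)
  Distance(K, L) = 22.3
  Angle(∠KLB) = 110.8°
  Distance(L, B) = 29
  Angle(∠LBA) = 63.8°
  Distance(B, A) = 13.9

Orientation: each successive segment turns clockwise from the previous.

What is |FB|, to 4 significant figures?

35.59

F is at the origin; FV runs at -112.9° with length 27.8, so V = (-10.82, -25.61). FV is perpendicular to VR, so VR runs at 157.1°; with |VR| = 22.1, R = (-31.18, -17.01). The perpendicularity gives RK at right angles to VR, so RK runs at 67.10°; with |RK| = 20.9, K = (-23.04, 2.243). The perpendicularity gives KL at right angles to RK, so KL runs at -22.90°; with |KL| = 22.3, L = (-2.501, -6.434). ∠KLB = 110.8° gives LB at -92.10° from the x-axis; with |LB| = 29.0, B = (-3.563, -35.41). Then |FB| = |B − F| = 35.59.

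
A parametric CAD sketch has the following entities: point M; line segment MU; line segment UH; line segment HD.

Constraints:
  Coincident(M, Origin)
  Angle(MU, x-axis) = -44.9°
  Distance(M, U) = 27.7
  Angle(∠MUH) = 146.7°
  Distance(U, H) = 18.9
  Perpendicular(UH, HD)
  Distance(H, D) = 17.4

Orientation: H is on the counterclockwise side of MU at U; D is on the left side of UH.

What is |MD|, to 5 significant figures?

42.109

M is at the origin; MU runs at -44.9° with length 27.7, so U = 27.7·(cos -44.9°, sin -44.9°) = (19.621, -19.553). ∠MUH = 146.7°, so UH runs at -44.9° + (180° − 146.7°) = -11.600° from the x-axis; with |UH| = 18.9, H = U + 18.9·(cos -11.600°, sin -11.600°) = (38.135, -23.353). The perpendicularity gives HD at right angles to UH; with |HD| = 17.4 on the left of UH, D = H + 17.4·(0.20108, 0.97958) = (41.634, -6.3084). Then |MD| = |D − M| = 42.109.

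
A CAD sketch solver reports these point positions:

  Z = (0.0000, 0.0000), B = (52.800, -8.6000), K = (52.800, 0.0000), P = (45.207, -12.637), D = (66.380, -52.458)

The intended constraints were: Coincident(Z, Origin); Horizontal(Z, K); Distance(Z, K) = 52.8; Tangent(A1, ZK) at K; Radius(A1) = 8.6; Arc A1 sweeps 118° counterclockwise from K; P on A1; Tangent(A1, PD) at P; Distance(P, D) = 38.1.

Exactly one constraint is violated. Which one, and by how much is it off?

Distance(P, D) = 38.1 — off by 7.00.

Z = (0.00, 0.00) ✓; Z.y = 0.00, K.y = 0.00 ✓; |ZK| = 52.80 ✓; ∠(BK, KZ) = 90.00° ✓; |BK| = 8.600 ✓; bearing(B→P) − bearing(B→K) = 118.0° ✓; |BP| = 8.599 ✓; ∠(BP, PD) = 90.00° ✓; |PD| = 45.10 ✗.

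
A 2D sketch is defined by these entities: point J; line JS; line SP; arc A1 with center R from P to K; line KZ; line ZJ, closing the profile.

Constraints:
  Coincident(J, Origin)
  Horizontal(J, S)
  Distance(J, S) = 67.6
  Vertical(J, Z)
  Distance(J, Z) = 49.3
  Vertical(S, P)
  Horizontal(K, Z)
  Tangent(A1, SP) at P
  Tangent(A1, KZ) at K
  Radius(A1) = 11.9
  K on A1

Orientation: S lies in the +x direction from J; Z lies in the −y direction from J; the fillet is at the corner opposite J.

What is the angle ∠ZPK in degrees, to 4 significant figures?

35.02°

The virtual corner opposite J is at (67.60, -49.30). Since A1 is tangent to SP there, RP ⟂ SP and the tangent condition forces RK to be normal to KZ, with radius 11.9, so the center R sits 11.9 in from both sides at R = (55.70, -37.40). That places the tangent points at P = (67.60, -37.40) on SP and K = (55.70, -49.30) on KZ. Then cos ∠ZPK = PZ·PK / (|PZ||PK|), giving 35.02°.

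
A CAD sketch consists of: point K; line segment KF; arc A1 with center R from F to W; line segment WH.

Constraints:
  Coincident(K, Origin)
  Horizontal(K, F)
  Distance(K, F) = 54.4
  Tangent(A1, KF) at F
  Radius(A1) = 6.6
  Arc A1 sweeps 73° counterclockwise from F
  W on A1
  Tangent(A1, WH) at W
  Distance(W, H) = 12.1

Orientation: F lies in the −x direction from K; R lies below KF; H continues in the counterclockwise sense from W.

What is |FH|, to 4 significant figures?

18.99

K is at the origin; K and F share the same y with |KF| = 54.4 and F on the −x side, so F = (-54.40, 0.000). Since A1 is tangent to KF there, RF ⟂ KF, so R = F + (0, -6.6) = (-54.40, -6.600). On A1, F sits at bearing 90° from R; a 73° counterclockwise sweep puts W at bearing 163°, so W = R + 6.6·(cos 163°, sin 163°) = (-60.71, -4.670). Tangency of A1 to WH means the radius RW is perpendicular to WH, so WH runs along (−sin 163°, cos 163°); with |WH| = 12.1, H = (-64.25, -16.24). Then |FH| = |H − F| = 18.99.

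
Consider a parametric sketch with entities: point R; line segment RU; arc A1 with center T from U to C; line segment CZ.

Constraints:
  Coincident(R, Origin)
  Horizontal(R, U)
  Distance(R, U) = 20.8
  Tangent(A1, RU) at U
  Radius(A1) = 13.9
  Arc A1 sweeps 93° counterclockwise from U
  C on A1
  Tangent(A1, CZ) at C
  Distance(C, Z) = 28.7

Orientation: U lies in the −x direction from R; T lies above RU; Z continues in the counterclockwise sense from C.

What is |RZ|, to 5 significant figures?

44.100

R is at the origin; RU is horizontal with |RU| = 20.8 and U on the −x side, so U = (-20.800, 0.0000). The tangent condition forces TU to be normal to RU, so T = U + (0, 13.9) = (-20.800, 13.900). On A1, U sits at bearing -90° from T; a 93° counterclockwise sweep puts C at bearing 3°, so C = T + 13.9·(cos 3°, sin 3°) = (-6.9190, 14.627). Since A1 is tangent to CZ there, TC ⟂ CZ, so CZ runs along (−sin 3°, cos 3°); with |CZ| = 28.7, Z = (-8.4211, 43.288). Then |RZ| = |Z − R| = 44.100.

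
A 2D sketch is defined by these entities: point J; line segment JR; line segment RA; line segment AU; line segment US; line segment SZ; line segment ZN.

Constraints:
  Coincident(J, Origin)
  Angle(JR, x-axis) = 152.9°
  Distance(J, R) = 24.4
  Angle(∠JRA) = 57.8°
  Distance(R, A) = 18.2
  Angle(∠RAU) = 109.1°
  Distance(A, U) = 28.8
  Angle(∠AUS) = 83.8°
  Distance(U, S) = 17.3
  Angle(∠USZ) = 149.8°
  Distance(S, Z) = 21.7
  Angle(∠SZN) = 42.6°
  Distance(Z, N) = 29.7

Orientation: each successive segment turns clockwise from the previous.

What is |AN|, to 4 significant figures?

12.00

J is at the origin; JR runs at 152.9° with length 24.4, so R = (-21.72, 11.12). ∠JRA = 57.8° gives RA at 30.70° from the x-axis; with |RA| = 18.2, A = (-6.072, 20.41). ∠RAU = 109.1° gives AU at -40.20° from the x-axis; with |AU| = 28.8, U = (15.93, 1.818). ∠AUS = 83.8° gives US at -136.4° from the x-axis; with |US| = 17.3, S = (3.397, -10.11). ∠USZ = 149.8° gives SZ at -166.6° from the x-axis; with |SZ| = 21.7, Z = (-17.71, -15.14). ∠SZN = 42.6° gives ZN at 56.00° from the x-axis; with |ZN| = 29.7, N = (-1.104, 9.481). Then |AN| = |N − A| = 12.00.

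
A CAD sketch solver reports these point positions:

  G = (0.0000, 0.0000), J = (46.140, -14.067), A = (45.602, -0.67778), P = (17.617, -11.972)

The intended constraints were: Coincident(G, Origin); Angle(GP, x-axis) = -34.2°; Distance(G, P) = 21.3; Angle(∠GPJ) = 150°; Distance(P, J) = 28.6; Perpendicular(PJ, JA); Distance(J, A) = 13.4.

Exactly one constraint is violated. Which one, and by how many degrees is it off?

Perpendicular(PJ, JA) — off by 6.50°.

G = (0.00, 0.00) ✓; GP at -34.20° ✓; |GP| = 21.30 ✓; ∠GPJ = 150.0° ✓; |PJ| = 28.60 ✓; ∠(PJ, JA) = 96.50° ✗; |JA| = 13.40 ✓.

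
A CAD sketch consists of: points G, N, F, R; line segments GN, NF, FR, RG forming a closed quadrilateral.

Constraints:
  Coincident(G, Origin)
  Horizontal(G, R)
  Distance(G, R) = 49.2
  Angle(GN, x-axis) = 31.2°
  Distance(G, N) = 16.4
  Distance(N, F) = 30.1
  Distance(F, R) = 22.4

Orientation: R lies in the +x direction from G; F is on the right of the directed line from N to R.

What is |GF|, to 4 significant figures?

36.01

G is at the origin; G and R share the same y with |GR| = 49.2 and R in +x, so R = (49.2, 0). GN runs at 31.2° with |GN| = 16.4, so N = (14.03, 8.496). F is determined by |NF| = 30.1 and |FR| = 22.4 together: it lies at the intersection of circle(N, 30.1) and circle(R, 22.4). With |NR| = 36.18, the foot of the radical line on NR is 23.68 from N and the perpendicular offset is √(30.1² − 23.68²) = 18.58. Taking the right-of-NR solution: F = (32.68, -15.13).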